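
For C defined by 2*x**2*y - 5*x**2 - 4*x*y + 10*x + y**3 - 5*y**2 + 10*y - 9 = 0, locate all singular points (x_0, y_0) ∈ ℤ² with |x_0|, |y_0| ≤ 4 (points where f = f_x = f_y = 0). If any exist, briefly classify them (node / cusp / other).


Singular points: {(1, 2)}; classification: node.

Compute partial derivatives:
  f_x = 4*x*y - 10*x - 4*y + 10.
  f_y = 2*x**2 - 4*x + 3*y**2 - 10*y + 10.
Scan x_0 ∈ {−4, ..., 4}. For each x_0, f_y(x_0, y) is a polynomial in y; find its integer roots y ∈ {−4, ..., 4}, then test f_x and f at those candidates.
  x = -4: f_y(-4, y) = 3*y**2 - 10*y + 58; no integer root y with |y| ≤ 4.
  x = -3: f_y(-3, y) = 3*y**2 - 10*y + 40; no integer root y with |y| ≤ 4.
  x = -2: f_y(-2, y) = 3*y**2 - 10*y + 26; no integer root y with |y| ≤ 4.
  x = -1: f_y(-1, y) = 3*y**2 - 10*y + 16; no integer root y with |y| ≤ 4.
  x = 0: f_y(0, y) = 3*y**2 - 10*y + 10; no integer root y with |y| ≤ 4.
  x = 1: f_y(1, y) = 3*y**2 - 10*y + 8; vanishes at y ∈ {2}. (1, 2): f_x = 0, f = 0 — SINGULAR.
  x = 2: f_y(2, y) = 3*y**2 - 10*y + 10; no integer root y with |y| ≤ 4.
  x = 3: f_y(3, y) = 3*y**2 - 10*y + 16; no integer root y with |y| ≤ 4.
  x = 4: f_y(4, y) = 3*y**2 - 10*y + 26; no integer root y with |y| ≤ 4.
Only singular point on the grid: (1, 2).
Classify: substitute x = 1 + u, y = 2 + v and expand: f = 2*u**2*v - u**2 + v**3 + v**2.
No constant or linear terms (consistent with a singular point). Quadratic part: -u**2 + v**2. Cubic part: 2*u**2*v + v**3.
The quadratic part v**2 - u**2 = (v − u)(v + u) splits into two distinct linear factors, so there are two distinct tangent lines y − 2 = ±(x − 1) — this is a node (ordinary double point).
Classification: node.


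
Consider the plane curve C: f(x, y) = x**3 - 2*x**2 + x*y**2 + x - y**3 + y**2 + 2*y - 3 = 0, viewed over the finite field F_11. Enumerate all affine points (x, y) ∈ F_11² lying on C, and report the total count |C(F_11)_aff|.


Affine F_11-points: {(1, 1), (3, 8), (4, 0), (4, 8), (5, 0), (5, 3), (6, 8), (8, 9), (10, 2)}; count = 9.

For each of the 121 pairs (x, y) ∈ F_11², evaluate f(x, y) mod 11. Record the zeros.
  x = 0: [0↦8, 1↦10, 2↦8, 3↦7, 4↦1, 5↦6, 6↦5, 7↦3, 8↦5, 9↦5, 10↦8]  zeros at y ∈ ∅
  x = 1: [0↦8, 1↦0, 2↦1, 3↦5, 4↦6, 5↦9, 6↦8, 7↦8, 8↦3, 9↦9, 10↦9]  zeros at y ∈ {1}
  x = 2: [0↦10, 1↦3, 2↦7, 3↦5, 4↦2, 5↦3, 6↦2, 7↦4, 8↦3, 9↦4, 10↦1]  zeros at y ∈ ∅
  x = 3: [0↦9, 1↦3, 2↦10, 3↦2, 4↦6, 5↦5, 6↦4, 7↦8, 8↦0, 9↦7, 10↦1]  zeros at y ∈ {8}
  x = 4: [0↦0, 1↦6, 2↦5, 3↦2, 4↦2, 5↦10, 6↦9, 7↦4, 8↦0, 9↦2, 10↦4]  zeros at y ∈ {0, 8}
  x = 5: [0↦0, 1↦7, 2↦9, 3↦0, 4↦7, 5↦2, 6↦1, 7↦9, 8↦9, 9↦6, 10↦5]  zeros at y ∈ {0, 3}
  x = 6: [0↦4, 1↦1, 2↦6, 3↦2, 4↦5, 5↦9, 6↦8, 7↦7, 8↦0, 9↦3, 10↦10]  zeros at y ∈ {8}
  x = 7: [0↦7, 1↦5, 2↦2, 3↦3, 4↦2, 5↦4, 6↦3, 7↦4, 8↦1, 9↦10, 10↦3]  zeros at y ∈ ∅
  x = 8: [0↦4, 1↦3, 2↦3, 3↦9, 4↦4, 5↦4, 6↦3, 7↦6, 8↦7, 9↦0, 10↦1]  zeros at y ∈ {9}
  x = 9: [0↦1, 1↦1, 2↦4, 3↦4, 4↦6, 5↦4, 6↦3, 7↦8, 8↦2, 9↦1, 10↦10]  zeros at y ∈ ∅
  x = 10: [0↦4, 1↦5, 2↦0, 3↦5, 4↦3, 5↦10, 6↦9, 7↦5, 8↦3, 9↦8, 10↦3]  zeros at y ∈ {2}
Collecting zeros: affine points = {(1, 1), (3, 8), (4, 0), (4, 8), (5, 0), (5, 3), (6, 8), (8, 9), (10, 2)}.
Total count |C(F_11)_aff| = 9.


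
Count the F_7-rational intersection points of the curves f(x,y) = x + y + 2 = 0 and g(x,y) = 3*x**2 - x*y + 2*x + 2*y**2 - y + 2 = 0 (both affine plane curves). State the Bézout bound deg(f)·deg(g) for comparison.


Common zeros: {(3, 2)}; count = 1; Bézout bound = 2.

deg(f) = 1, deg(g) = 2, so Bézout bound = 2.
Scan x ∈ F_7. For each x, list the y ∈ F_7 with f(x, y) ≡ 0 and those with g(x, y) ≡ 0 (mod 7); the common zeros in that column are the intersection.
  x = 0: f ≡ 0 at y ∈ {5}; g ≡ 0 at y ∈ ∅; common: ∅.
  x = 1: f ≡ 0 at y ∈ {4}; g ≡ 0 at y ∈ {0, 1}; common: ∅.
  x = 2: f ≡ 0 at y ∈ {3}; g ≡ 0 at y ∈ ∅; common: ∅.
  x = 3: f ≡ 0 at y ∈ {2}; g ≡ 0 at y ∈ {0, 2}; common: {2}.
  x = 4: f ≡ 0 at y ∈ {1}; g ≡ 0 at y ∈ {2, 4}; common: ∅.
  x = 5: f ≡ 0 at y ∈ {0}; g ≡ 0 at y ∈ ∅; common: ∅.
  x = 6: f ≡ 0 at y ∈ {6}; g ≡ 0 at y ∈ {3, 4}; common: ∅.
Collecting: common zeros = {(3, 2)}, so the count is 1.
Comparison with the Bézout bound: 1 ≤ 2 = deg(f)·deg(g), as expected for curves with no common component (the affine F_7-count falls short of the bound because intersections may lie at infinity, over extension fields, or carry multiplicity).


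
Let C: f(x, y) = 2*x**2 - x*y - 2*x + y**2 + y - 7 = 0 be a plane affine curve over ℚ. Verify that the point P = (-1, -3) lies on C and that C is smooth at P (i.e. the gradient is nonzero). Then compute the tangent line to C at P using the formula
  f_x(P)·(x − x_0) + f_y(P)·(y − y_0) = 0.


Tangent line at P: -3*x - 4*y - 15 = 0.

Step 1: f(-1, -3) = 0, so P lies on C.
Step 2: partial derivatives
  f_x(x, y) = 4*x - y - 2, f_y(x, y) = -x + 2*y + 1.
  f_x(P) = -3, f_y(P) = -4 (gradient nonzero, so P is smooth).
Step 3: tangent line at P: -3·(x − -1) + -4·(y − -3) = 0.
Expanding: -3*x - 4*y - 15 = 0.


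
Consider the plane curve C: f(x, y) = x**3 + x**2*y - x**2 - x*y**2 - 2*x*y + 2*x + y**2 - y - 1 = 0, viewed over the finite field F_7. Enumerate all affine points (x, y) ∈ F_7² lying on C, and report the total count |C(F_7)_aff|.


Affine F_7-points: {(1, 4), (2, 0), (2, 6), (4, 3), (4, 4), (5, 1), (5, 6), (6, 2), (6, 4)}; count = 9.

For each of the 49 pairs (x, y) ∈ F_7², evaluate f(x, y) mod 7. Record the zeros.
  x = 0: [0↦6, 1↦6, 2↦1, 3↦5, 4↦4, 5↦5, 6↦1]  zeros at y ∈ ∅
  x = 1: [0↦1, 1↦6, 2↦4, 3↦2, 4↦0, 5↦5, 6↦3]  zeros at y ∈ {4}
  x = 2: [0↦0, 1↦5, 2↦1, 3↦2, 4↦1, 5↦5, 6↦0]  zeros at y ∈ {0, 6}
  x = 3: [0↦2, 1↦2, 2↦5, 3↦4, 4↦6, 5↦4, 6↦5]  zeros at y ∈ ∅
  x = 4: [0↦6, 1↦3, 2↦1, 3↦0, 4↦0, 5↦1, 6↦3]  zeros at y ∈ {3, 4}
  x = 5: [0↦4, 1↦0, 2↦2, 3↦3, 4↦3, 5↦2, 6↦0]  zeros at y ∈ {1, 6}
  x = 6: [0↦2, 1↦6, 2↦0, 3↦5, 4↦0, 5↦6, 6↦2]  zeros at y ∈ {2, 4}
Collecting zeros: affine points = {(1, 4), (2, 0), (2, 6), (4, 3), (4, 4), (5, 1), (5, 6), (6, 2), (6, 4)}.
Total count |C(F_7)_aff| = 9.


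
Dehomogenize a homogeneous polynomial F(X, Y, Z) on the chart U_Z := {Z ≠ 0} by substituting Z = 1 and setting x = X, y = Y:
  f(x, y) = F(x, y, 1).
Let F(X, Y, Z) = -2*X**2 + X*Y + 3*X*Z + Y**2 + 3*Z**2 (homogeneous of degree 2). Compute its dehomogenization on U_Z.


f(x, y) = -2*x**2 + x*y + 3*x + y**2 + 3

On U_Z we set Z = 1. Each monomial c·X^i·Y^j·Z^k in F becomes c·x^i·y^j·1^k = c·x^i·y^j.
Substituting Z = 1: F(X, Y, 1) = -2*x**2 + x*y + 3*x + y**2 + 3.
Note: deg(f) ≤ deg(F) = 2; strict inequality happens when F is divisible by Z (lost terms).


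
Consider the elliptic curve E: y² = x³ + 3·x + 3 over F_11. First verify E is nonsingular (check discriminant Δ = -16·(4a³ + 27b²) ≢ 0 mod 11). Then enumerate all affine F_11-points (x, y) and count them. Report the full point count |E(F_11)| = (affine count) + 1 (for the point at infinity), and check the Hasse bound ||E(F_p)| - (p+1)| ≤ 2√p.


Affine points = {(0, 5), (0, 6), (5, 0), (7, 2), (7, 9), (8, 0), (9, 0)}; affine count = 7; |E(F_11)| = 8.

Discriminant check: Δ ∝ 4a³ + 27b² = 4·3³ + 27·3² = 4·27 + 27·9 ≡ 10 (mod 11). Nonzero ⇒ E is nonsingular.
For each x ∈ F_11, compute rhs = x³ + 3·x + 3 mod 11, then count y ∈ F_11 with y² ≡ rhs.
  x = 0: rhs = 3, matching y values: 5, 6 (2 points).
  x = 1: rhs = 7, matching y values: none (0 points).
  x = 2: rhs = 6, matching y values: none (0 points).
  x = 3: rhs = 6, matching y values: none (0 points).
  x = 4: rhs = 2, matching y values: none (0 points).
  x = 5: rhs = 0, matching y values: 0 (1 points).
  x = 6: rhs = 6, matching y values: none (0 points).
  x = 7: rhs = 4, matching y values: 2, 9 (2 points).
  x = 8: rhs = 0, matching y values: 0 (1 points).
  x = 9: rhs = 0, matching y values: 0 (1 points).
  x = 10: rhs = 10, matching y values: none (0 points).
Total affine count: 7.
Full point count |E(F_11)| = 7 + 1 = 8.
Hasse bound: |8 − (11+1)| = |-4| = 4 ≤ 2√11 ≈ 6.6332 ✓.


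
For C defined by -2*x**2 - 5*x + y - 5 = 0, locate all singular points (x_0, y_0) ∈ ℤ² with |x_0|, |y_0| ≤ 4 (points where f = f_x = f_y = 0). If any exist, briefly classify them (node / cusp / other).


No singular points in the scanned grid; C is smooth there.

Compute partial derivatives:
  f_x = -4*x - 5.
  f_y = 1.
f_y = 1 is a nonzero constant, so f_y never vanishes: no point (x, y) can satisfy f = f_x = f_y = 0. In particular no (x, y) ∈ {−4, ..., 4}² is singular; the curve is smooth.


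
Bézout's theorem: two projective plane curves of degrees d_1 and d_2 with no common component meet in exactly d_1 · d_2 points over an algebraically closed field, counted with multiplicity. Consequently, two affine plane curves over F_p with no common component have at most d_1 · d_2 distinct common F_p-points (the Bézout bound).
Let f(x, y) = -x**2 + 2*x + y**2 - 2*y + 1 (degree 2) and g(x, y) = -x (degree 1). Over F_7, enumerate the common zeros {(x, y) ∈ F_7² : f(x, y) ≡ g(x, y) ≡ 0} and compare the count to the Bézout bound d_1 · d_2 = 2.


Common zeros: {(0, 1)}; count = 1; Bézout bound = 2.

deg(f) = 2, deg(g) = 1, so Bézout bound = 2.
Scan x ∈ F_7. For each x, list the y ∈ F_7 with f(x, y) ≡ 0 and those with g(x, y) ≡ 0 (mod 7); the common zeros in that column are the intersection.
  x = 0: f ≡ 0 at y ∈ {1}; g ≡ 0 at y ∈ {0, 1, 2, 3, 4, 5, 6}; common: {1}.
  x = 1: f ≡ 0 at y ∈ ∅; g ≡ 0 at y ∈ ∅; common: ∅.
  x = 2: f ≡ 0 at y ∈ {1}; g ≡ 0 at y ∈ ∅; common: ∅.
  x = 3: f ≡ 0 at y ∈ ∅; g ≡ 0 at y ∈ ∅; common: ∅.
  x = 4: f ≡ 0 at y ∈ {0, 2}; g ≡ 0 at y ∈ ∅; common: ∅.
  x = 5: f ≡ 0 at y ∈ {0, 2}; g ≡ 0 at y ∈ ∅; common: ∅.
  x = 6: f ≡ 0 at y ∈ ∅; g ≡ 0 at y ∈ ∅; common: ∅.
Collecting: common zeros = {(0, 1)}, so the count is 1.
Comparison with the Bézout bound: 1 ≤ 2 = deg(f)·deg(g), as expected for curves with no common component (the affine F_7-count falls short of the bound because intersections may lie at infinity, over extension fields, or carry multiplicity).


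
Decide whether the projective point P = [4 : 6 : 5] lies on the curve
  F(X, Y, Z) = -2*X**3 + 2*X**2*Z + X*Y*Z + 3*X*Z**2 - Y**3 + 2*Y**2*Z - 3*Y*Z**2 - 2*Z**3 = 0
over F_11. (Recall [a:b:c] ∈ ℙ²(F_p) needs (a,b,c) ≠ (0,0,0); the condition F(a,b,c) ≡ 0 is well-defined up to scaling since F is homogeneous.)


F(4,6,5) ≡ 6 (mod 11); P is NOT on the curve.

Evaluate F(4, 6, 5) term-by-term (mod 11).
  -2*X**3 ↦ -2·64·1·1 = -128
  2*X**2*Z ↦ 2·16·1·5 = 160
  X*Y*Z ↦ 1·4·6·5 = 120
  3*X*Z**2 ↦ 3·4·1·25 = 300
  -Y**3 ↦ -1·1·216·1 = -216
  2*Y**2*Z ↦ 2·1·36·5 = 360
  -3*Y*Z**2 ↦ -3·1·6·25 = -450
  -2*Z**3 ↦ -2·1·1·125 = -250
Sum: F(4, 6, 5) = (-128) + (160) + (120) + (300) + (-216) + (360) + (-450) + (-250) = -104.
Reducing mod 11: -104 ≡ 6 (mod 11).
Since F(a, b, c) ≡ 6 ≠ 0 (mod 11), P does NOT lie on the curve.


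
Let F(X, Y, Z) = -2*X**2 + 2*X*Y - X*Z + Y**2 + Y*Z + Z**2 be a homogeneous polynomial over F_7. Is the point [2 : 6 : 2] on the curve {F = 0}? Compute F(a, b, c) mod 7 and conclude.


F(2,6,2) ≡ 1 (mod 7); P is NOT on the curve.

Evaluate F(2, 6, 2) term-by-term (mod 7).
  -2*X**2 ↦ -2·4·1·1 = -8
  2*X*Y ↦ 2·2·6·1 = 24
  -X*Z ↦ -1·2·1·2 = -4
  Y**2 ↦ 1·1·36·1 = 36
  Y*Z ↦ 1·1·6·2 = 12
  Z**2 ↦ 1·1·1·4 = 4
Sum: F(2, 6, 2) = (-8) + (24) + (-4) + (36) + (12) + (4) = 64.
Reducing mod 7: 64 ≡ 1 (mod 7).
Since F(a, b, c) ≡ 1 ≠ 0 (mod 7), P does NOT lie on the curve.


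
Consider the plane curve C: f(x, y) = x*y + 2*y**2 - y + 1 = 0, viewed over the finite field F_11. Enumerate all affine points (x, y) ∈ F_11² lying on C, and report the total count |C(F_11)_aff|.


Affine F_11-points: {(0, 8), (0, 9), (1, 4), (1, 7), (2, 2), (2, 3), (4, 5), (4, 10), (9, 1), (9, 6)}; count = 10.

For each of the 121 pairs (x, y) ∈ F_11², evaluate f(x, y) mod 11. Record the zeros.
  x = 0: [0↦1, 1↦2, 2↦7, 3↦5, 4↦7, 5↦2, 6↦1, 7↦4, 8↦0, 9↦0, 10↦4]  zeros at y ∈ {8, 9}
  x = 1: [0↦1, 1↦3, 2↦9, 3↦8, 4↦0, 5↦7, 6↦7, 7↦0, 8↦8, 9↦9, 10↦3]  zeros at y ∈ {4, 7}
  x = 2: [0↦1, 1↦4, 2↦0, 3↦0, 4↦4, 5↦1, 6↦2, 7↦7, 8↦5, 9↦7, 10↦2]  zeros at y ∈ {2, 3}
  x = 3: [0↦1, 1↦5, 2↦2, 3↦3, 4↦8, 5↦6, 6↦8, 7↦3, 8↦2, 9↦5, 10↦1]  zeros at y ∈ ∅
  x = 4: [0↦1, 1↦6, 2↦4, 3↦6, 4↦1, 5↦0, 6↦3, 7↦10, 8↦10, 9↦3, 10↦0]  zeros at y ∈ {5, 10}
  x = 5: [0↦1, 1↦7, 2↦6, 3↦9, 4↦5, 5↦5, 6↦9, 7↦6, 8↦7, 9↦1, 10↦10]  zeros at y ∈ ∅
  x = 6: [0↦1, 1↦8, 2↦8, 3↦1, 4↦9, 5↦10, 6↦4, 7↦2, 8↦4, 9↦10, 10↦9]  zeros at y ∈ ∅
  x = 7: [0↦1, 1↦9, 2↦10, 3↦4, 4↦2, 5↦4, 6↦10, 7↦9, 8↦1, 9↦8, 10↦8]  zeros at y ∈ ∅
  x = 8: [0↦1, 1↦10, 2↦1, 3↦7, 4↦6, 5↦9, 6↦5, 7↦5, 8↦9, 9↦6, 10↦7]  zeros at y ∈ ∅
  x = 9: [0↦1, 1↦0, 2↦3, 3↦10, 4↦10, 5↦3, 6↦0, 7↦1, 8↦6, 9↦4, 10↦6]  zeros at y ∈ {1, 6}
  x = 10: [0↦1, 1↦1, 2↦5, 3↦2, 4↦3, 5↦8, 6↦6, 7↦8, 8↦3, 9↦2, 10↦5]  zeros at y ∈ ∅
Collecting zeros: affine points = {(0, 8), (0, 9), (1, 4), (1, 7), (2, 2), (2, 3), (4, 5), (4, 10), (9, 1), (9, 6)}.
Total count |C(F_11)_aff| = 10.


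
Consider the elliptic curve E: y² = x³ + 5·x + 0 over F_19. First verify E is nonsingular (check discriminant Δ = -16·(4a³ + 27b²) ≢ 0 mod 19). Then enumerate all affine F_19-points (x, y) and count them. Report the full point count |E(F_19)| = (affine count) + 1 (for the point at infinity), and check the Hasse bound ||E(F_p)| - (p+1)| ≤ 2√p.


Affine points = {(0, 0), (1, 5), (1, 14), (3, 2), (3, 17), (5, 6), (5, 13), (7, 6), (7, 13), (8, 1), (8, 18), (10, 9), (10, 10), (13, 1), (13, 18), (15, 7), (15, 12), (17, 1), (17, 18)}; affine count = 19; |E(F_19)| = 20.

Discriminant check: Δ ∝ 4a³ + 27b² = 4·5³ + 27·0² = 4·125 + 27·0 ≡ 6 (mod 19). Nonzero ⇒ E is nonsingular.
For each x ∈ F_19, compute rhs = x³ + 5·x + 0 mod 19, then count y ∈ F_19 with y² ≡ rhs.
  x = 0: rhs = 0, matching y values: 0 (1 points).
  x = 1: rhs = 6, matching y values: 5, 14 (2 points).
  x = 2: rhs = 18, matching y values: none (0 points).
  x = 3: rhs = 4, matching y values: 2, 17 (2 points).
  x = 4: rhs = 8, matching y values: none (0 points).
  x = 5: rhs = 17, matching y values: 6, 13 (2 points).
  x = 6: rhs = 18, matching y values: none (0 points).
  x = 7: rhs = 17, matching y values: 6, 13 (2 points).
  x = 8: rhs = 1, matching y values: 1, 18 (2 points).
  x = 9: rhs = 14, matching y values: none (0 points).
  x = 10: rhs = 5, matching y values: 9, 10 (2 points).
  x = 11: rhs = 18, matching y values: none (0 points).
  x = 12: rhs = 2, matching y values: none (0 points).
  x = 13: rhs = 1, matching y values: 1, 18 (2 points).
  x = 14: rhs = 2, matching y values: none (0 points).
  x = 15: rhs = 11, matching y values: 7, 12 (2 points).
  x = 16: rhs = 15, matching y values: none (0 points).
  x = 17: rhs = 1, matching y values: 1, 18 (2 points).
  x = 18: rhs = 13, matching y values: none (0 points).
Total affine count: 19.
Full point count |E(F_19)| = 19 + 1 = 20.
Hasse bound: |20 − (19+1)| = |0| = 0 ≤ 2√19 ≈ 8.7178 ✓.


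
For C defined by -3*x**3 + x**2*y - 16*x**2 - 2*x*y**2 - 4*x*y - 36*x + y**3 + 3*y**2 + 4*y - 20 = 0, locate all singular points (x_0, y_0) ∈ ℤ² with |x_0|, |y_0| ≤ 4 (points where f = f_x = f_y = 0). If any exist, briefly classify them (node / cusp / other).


Singular points: {(-2, -2)}; classification: cusp.

Compute partial derivatives:
  f_x = -9*x**2 + 2*x*y - 32*x - 2*y**2 - 4*y - 36.
  f_y = x**2 - 4*x*y - 4*x + 3*y**2 + 6*y + 4.
Scan x_0 ∈ {−4, ..., 4}. For each x_0, f_y(x_0, y) is a polynomial in y; find its integer roots y ∈ {−4, ..., 4}, then test f_x and f at those candidates.
  x = -4: f_y(-4, y) = 3*y**2 + 22*y + 36; no integer root y with |y| ≤ 4.
  x = -3: f_y(-3, y) = 3*y**2 + 18*y + 25; no integer root y with |y| ≤ 4.
  x = -2: f_y(-2, y) = 3*y**2 + 14*y + 16; vanishes at y ∈ {-2}. (-2, -2): f_x = 0, f = 0 — SINGULAR.
  x = -1: f_y(-1, y) = 3*y**2 + 10*y + 9; no integer root y with |y| ≤ 4.
  x = 0: f_y(0, y) = 3*y**2 + 6*y + 4; no integer root y with |y| ≤ 4.
  x = 1: f_y(1, y) = 3*y**2 + 2*y + 1; no integer root y with |y| ≤ 4.
  x = 2: f_y(2, y) = 3*y**2 - 2*y; vanishes at y ∈ {0}. (2, 0): f_x = -136 ≠ 0.
  x = 3: f_y(3, y) = 3*y**2 - 6*y + 1; no integer root y with |y| ≤ 4.
  x = 4: f_y(4, y) = 3*y**2 - 10*y + 4; no integer root y with |y| ≤ 4.
Only singular point on the grid: (-2, -2).
Classify: substitute x = -2 + u, y = -2 + v and expand: f = -3*u**3 + u**2*v - 2*u*v**2 + v**3 + v**2.
No constant or linear terms (consistent with a singular point). Quadratic part: v**2. Cubic part: -3*u**3 + u**2*v - 2*u*v**2 + v**3.
The quadratic part v**2 is a perfect square, so there is a single (double) tangent line v = 0, i.e. y = -2. Restricting the cubic part to that line (v = 0) leaves -3*u**3 ≠ 0, so f is not divisible by v and the branch is v² ≈ 3*u**3 to lowest order — this is a cusp.
Classification: cusp.


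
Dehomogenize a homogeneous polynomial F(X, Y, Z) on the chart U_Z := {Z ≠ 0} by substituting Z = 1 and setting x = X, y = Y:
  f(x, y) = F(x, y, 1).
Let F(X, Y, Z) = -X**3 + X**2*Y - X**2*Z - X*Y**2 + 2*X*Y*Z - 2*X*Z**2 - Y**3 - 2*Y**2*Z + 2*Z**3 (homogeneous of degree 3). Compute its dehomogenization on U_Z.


f(x, y) = -x**3 + x**2*y - x**2 - x*y**2 + 2*x*y - 2*x - y**3 - 2*y**2 + 2

On U_Z we set Z = 1. Each monomial c·X^i·Y^j·Z^k in F becomes c·x^i·y^j·1^k = c·x^i·y^j.
Substituting Z = 1: F(X, Y, 1) = -x**3 + x**2*y - x**2 - x*y**2 + 2*x*y - 2*x - y**3 - 2*y**2 + 2.
Note: deg(f) ≤ deg(F) = 3; strict inequality happens when F is divisible by Z (lost terms).


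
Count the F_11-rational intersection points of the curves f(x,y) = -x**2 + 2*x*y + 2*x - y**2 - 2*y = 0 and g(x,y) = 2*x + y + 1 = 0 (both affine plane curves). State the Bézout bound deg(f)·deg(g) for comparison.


Common zeros: {(4, 2), (7, 7)}; count = 2; Bézout bound = 2.

deg(f) = 2, deg(g) = 1, so Bézout bound = 2.
Scan x ∈ F_11. For each x, list the y ∈ F_11 with f(x, y) ≡ 0 and those with g(x, y) ≡ 0 (mod 11); the common zeros in that column are the intersection.
  x = 0: f ≡ 0 at y ∈ {0, 9}; g ≡ 0 at y ∈ {10}; common: ∅.
  x = 1: f ≡ 0 at y ∈ {1, 10}; g ≡ 0 at y ∈ {8}; common: ∅.
  x = 2: f ≡ 0 at y ∈ {0, 2}; g ≡ 0 at y ∈ {6}; common: ∅.
  x = 3: f ≡ 0 at y ∈ {1, 3}; g ≡ 0 at y ∈ {4}; common: ∅.
  x = 4: f ≡ 0 at y ∈ {2, 4}; g ≡ 0 at y ∈ {2}; common: {2}.
  x = 5: f ≡ 0 at y ∈ {3, 5}; g ≡ 0 at y ∈ {0}; common: ∅.
  x = 6: f ≡ 0 at y ∈ {4, 6}; g ≡ 0 at y ∈ {9}; common: ∅.
  x = 7: f ≡ 0 at y ∈ {5, 7}; g ≡ 0 at y ∈ {7}; common: {7}.
  x = 8: f ≡ 0 at y ∈ {6, 8}; g ≡ 0 at y ∈ {5}; common: ∅.
  x = 9: f ≡ 0 at y ∈ {7, 9}; g ≡ 0 at y ∈ {3}; common: ∅.
  x = 10: f ≡ 0 at y ∈ {8, 10}; g ≡ 0 at y ∈ {1}; common: ∅.
Collecting: common zeros = {(4, 2), (7, 7)}, so the count is 2.
Comparison with the Bézout bound: 2 ≤ 2 = deg(f)·deg(g), as expected for curves with no common component (the bound is attained).


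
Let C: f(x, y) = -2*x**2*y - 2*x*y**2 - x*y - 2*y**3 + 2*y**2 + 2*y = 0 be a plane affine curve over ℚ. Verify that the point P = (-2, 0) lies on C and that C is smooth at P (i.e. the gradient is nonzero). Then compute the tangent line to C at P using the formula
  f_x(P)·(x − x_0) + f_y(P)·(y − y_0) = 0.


Tangent line at P: -4*y = 0.

Step 1: f(-2, 0) = 0, so P lies on C.
Step 2: partial derivatives
  f_x(x, y) = -4*x*y - 2*y**2 - y, f_y(x, y) = -2*x**2 - 4*x*y - x - 6*y**2 + 4*y + 2.
  f_x(P) = 0, f_y(P) = -4 (gradient nonzero, so P is smooth).
Step 3: tangent line at P: 0·(x − -2) + -4·(y − 0) = 0.
Expanding: -4*y = 0.


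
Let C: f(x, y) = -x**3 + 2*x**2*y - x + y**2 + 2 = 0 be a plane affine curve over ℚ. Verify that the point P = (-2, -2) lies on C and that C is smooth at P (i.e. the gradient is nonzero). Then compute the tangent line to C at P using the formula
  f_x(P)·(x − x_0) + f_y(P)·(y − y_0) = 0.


Tangent line at P: 3*x + 4*y + 14 = 0.

Step 1: f(-2, -2) = 0, so P lies on C.
Step 2: partial derivatives
  f_x(x, y) = -3*x**2 + 4*x*y - 1, f_y(x, y) = 2*x**2 + 2*y.
  f_x(P) = 3, f_y(P) = 4 (gradient nonzero, so P is smooth).
Step 3: tangent line at P: 3·(x − -2) + 4·(y − -2) = 0.
Expanding: 3*x + 4*y + 14 = 0.


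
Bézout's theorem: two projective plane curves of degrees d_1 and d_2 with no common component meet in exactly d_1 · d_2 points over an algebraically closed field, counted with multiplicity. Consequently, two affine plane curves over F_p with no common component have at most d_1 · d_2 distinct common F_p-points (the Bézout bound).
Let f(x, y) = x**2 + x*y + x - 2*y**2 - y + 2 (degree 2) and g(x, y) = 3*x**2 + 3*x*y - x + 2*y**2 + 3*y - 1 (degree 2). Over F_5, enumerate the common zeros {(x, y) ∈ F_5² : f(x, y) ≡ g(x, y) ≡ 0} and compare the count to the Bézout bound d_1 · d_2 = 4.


Common zeros: {(3, 2)}; count = 1; Bézout bound = 4.

deg(f) = 2, deg(g) = 2, so Bézout bound = 4.
Scan x ∈ F_5. For each x, list the y ∈ F_5 with f(x, y) ≡ 0 and those with g(x, y) ≡ 0 (mod 5); the common zeros in that column are the intersection.
  x = 0: f ≡ 0 at y ∈ ∅; g ≡ 0 at y ∈ ∅; common: ∅.
  x = 1: f ≡ 0 at y ∈ ∅; g ≡ 0 at y ∈ ∅; common: ∅.
  x = 2: f ≡ 0 at y ∈ {4}; g ≡ 0 at y ∈ {1, 2}; common: ∅.
  x = 3: f ≡ 0 at y ∈ {2, 4}; g ≡ 0 at y ∈ {2}; common: {2}.
  x = 4: f ≡ 0 at y ∈ {2}; g ≡ 0 at y ∈ {1, 4}; common: ∅.
Collecting: common zeros = {(3, 2)}, so the count is 1.
Comparison with the Bézout bound: 1 ≤ 4 = deg(f)·deg(g), as expected for curves with no common component (the affine F_5-count falls short of the bound because intersections may lie at infinity, over extension fields, or carry multiplicity).


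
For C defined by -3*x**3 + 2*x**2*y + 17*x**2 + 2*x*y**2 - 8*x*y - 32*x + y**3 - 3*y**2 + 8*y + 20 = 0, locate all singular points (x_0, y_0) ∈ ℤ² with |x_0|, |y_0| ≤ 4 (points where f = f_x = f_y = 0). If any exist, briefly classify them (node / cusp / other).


Singular points: {(2, 0)}; classification: node.

Compute partial derivatives:
  f_x = -9*x**2 + 4*x*y + 34*x + 2*y**2 - 8*y - 32.
  f_y = 2*x**2 + 4*x*y - 8*x + 3*y**2 - 6*y + 8.
Scan x_0 ∈ {−4, ..., 4}. For each x_0, f_y(x_0, y) is a polynomial in y; find its integer roots y ∈ {−4, ..., 4}, then test f_x and f at those candidates.
  x = -4: f_y(-4, y) = 3*y**2 - 22*y + 72; no integer root y with |y| ≤ 4.
  x = -3: f_y(-3, y) = 3*y**2 - 18*y + 50; no integer root y with |y| ≤ 4.
  x = -2: f_y(-2, y) = 3*y**2 - 14*y + 32; no integer root y with |y| ≤ 4.
  x = -1: f_y(-1, y) = 3*y**2 - 10*y + 18; no integer root y with |y| ≤ 4.
  x = 0: f_y(0, y) = 3*y**2 - 6*y + 8; no integer root y with |y| ≤ 4.
  x = 1: f_y(1, y) = 3*y**2 - 2*y + 2; no integer root y with |y| ≤ 4.
  x = 2: f_y(2, y) = 3*y**2 + 2*y; vanishes at y ∈ {0}. (2, 0): f_x = 0, f = 0 — SINGULAR.
  x = 3: f_y(3, y) = 3*y**2 + 6*y + 2; no integer root y with |y| ≤ 4.
  x = 4: f_y(4, y) = 3*y**2 + 10*y + 8; vanishes at y ∈ {-2}. (4, -2): f_x = -48 ≠ 0.
Only singular point on the grid: (2, 0).
Classify: substitute x = 2 + u, y = 0 + v and expand: f = -3*u**3 + 2*u**2*v - u**2 + 2*u*v**2 + v**3 + v**2.
No constant or linear terms (consistent with a singular point). Quadratic part: -u**2 + v**2. Cubic part: -3*u**3 + 2*u**2*v + 2*u*v**2 + v**3.
The quadratic part v**2 - u**2 = (v − u)(v + u) splits into two distinct linear factors, so there are two distinct tangent lines y − 0 = ±(x − 2) — this is a node (ordinary double point).
Classification: node.


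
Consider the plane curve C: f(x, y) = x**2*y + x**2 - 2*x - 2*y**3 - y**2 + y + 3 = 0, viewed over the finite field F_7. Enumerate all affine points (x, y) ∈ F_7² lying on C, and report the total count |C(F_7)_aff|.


Affine F_7-points: {(1, 2), (2, 2), (3, 4), (5, 6), (6, 5)}; count = 5.

For each of the 49 pairs (x, y) ∈ F_7², evaluate f(x, y) mod 7. Record the zeros.
  x = 0: [0↦3, 1↦1, 2↦6, 3↦6, 4↦3, 5↦6, 6↦3]  zeros at y ∈ ∅
  x = 1: [0↦2, 1↦1, 2↦0, 3↦1, 4↦6, 5↦3, 6↦1]  zeros at y ∈ {2}
  x = 2: [0↦3, 1↦5, 2↦0, 3↦4, 4↦5, 5↦5, 6↦6]  zeros at y ∈ {2}
  x = 3: [0↦6, 1↦6, 2↦6, 3↦1, 4↦0, 5↦5, 6↦4]  zeros at y ∈ {4}
  x = 4: [0↦4, 1↦4, 2↦4, 3↦6, 4↦5, 5↦3, 6↦2]  zeros at y ∈ ∅
  x = 5: [0↦4, 1↦6, 2↦1, 3↦5, 4↦6, 5↦6, 6↦0]  zeros at y ∈ {6}
  x = 6: [0↦6, 1↦5, 2↦4, 3↦5, 4↦3, 5↦0, 6↦5]  zeros at y ∈ {5}
Collecting zeros: affine points = {(1, 2), (2, 2), (3, 4), (5, 6), (6, 5)}.
Total count |C(F_7)_aff| = 5.


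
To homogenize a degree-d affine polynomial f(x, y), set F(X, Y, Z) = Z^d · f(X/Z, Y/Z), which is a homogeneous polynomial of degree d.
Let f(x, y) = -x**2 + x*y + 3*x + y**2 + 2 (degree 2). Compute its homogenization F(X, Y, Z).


F(X, Y, Z) = -X**2 + X*Y + 3*X*Z + Y**2 + 2*Z**2

deg(f) = 2.
Substitute x = X/Z, y = Y/Z into f, then multiply by Z^2.
  monomial -1·x^2·y^0 ↦ -1·X^2·Y^0·Z^0.
  monomial 1·x^1·y^1 ↦ 1·X^1·Y^1·Z^0.
  monomial 3·x^1·y^0 ↦ 3·X^1·Y^0·Z^1.
  monomial 1·x^0·y^2 ↦ 1·X^0·Y^2·Z^0.
  monomial 2·x^0·y^0 ↦ 2·X^0·Y^0·Z^2.
Collecting: F(X, Y, Z) = -X**2 + X*Y + 3*X*Z + Y**2 + 2*Z**2.


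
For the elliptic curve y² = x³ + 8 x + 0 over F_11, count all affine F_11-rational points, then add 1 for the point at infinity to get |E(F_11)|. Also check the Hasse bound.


Affine points = {(0, 0), (1, 3), (1, 8), (5, 0), (6, 0), (7, 5), (7, 6), (8, 2), (8, 9), (9, 3), (9, 8)}; affine count = 11; |E(F_11)| = 12.

Discriminant check: Δ ∝ 4a³ + 27b² = 4·8³ + 27·0² = 4·512 + 27·0 ≡ 2 (mod 11). Nonzero ⇒ E is nonsingular.
For each x ∈ F_11, compute rhs = x³ + 8·x + 0 mod 11, then count y ∈ F_11 with y² ≡ rhs.
  x = 0: rhs = 0, matching y values: 0 (1 points).
  x = 1: rhs = 9, matching y values: 3, 8 (2 points).
  x = 2: rhs = 2, matching y values: none (0 points).
  x = 3: rhs = 7, matching y values: none (0 points).
  x = 4: rhs = 8, matching y values: none (0 points).
  x = 5: rhs = 0, matching y values: 0 (1 points).
  x = 6: rhs = 0, matching y values: 0 (1 points).
  x = 7: rhs = 3, matching y values: 5, 6 (2 points).
  x = 8: rhs = 4, matching y values: 2, 9 (2 points).
  x = 9: rhs = 9, matching y values: 3, 8 (2 points).
  x = 10: rhs = 2, matching y values: none (0 points).
Total affine count: 11.
Full point count |E(F_11)| = 11 + 1 = 12.
Hasse bound: |12 − (11+1)| = |0| = 0 ≤ 2√11 ≈ 6.6332 ✓.


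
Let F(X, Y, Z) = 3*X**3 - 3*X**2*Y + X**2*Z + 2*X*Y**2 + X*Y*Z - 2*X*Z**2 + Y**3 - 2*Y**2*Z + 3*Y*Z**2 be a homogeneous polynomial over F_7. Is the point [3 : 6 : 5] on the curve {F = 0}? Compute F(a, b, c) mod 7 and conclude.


F(3,6,5) ≡ 6 (mod 7); P is NOT on the curve.

Evaluate F(3, 6, 5) term-by-term (mod 7).
  3*X**3 ↦ 3·27·1·1 = 81
  -3*X**2*Y ↦ -3·9·6·1 = -162
  X**2*Z ↦ 1·9·1·5 = 45
  2*X*Y**2 ↦ 2·3·36·1 = 216
  X*Y*Z ↦ 1·3·6·5 = 90
  -2*X*Z**2 ↦ -2·3·1·25 = -150
  Y**3 ↦ 1·1·216·1 = 216
  -2*Y**2*Z ↦ -2·1·36·5 = -360
  3*Y*Z**2 ↦ 3·1·6·25 = 450
Sum: F(3, 6, 5) = (81) + (-162) + (45) + (216) + (90) + (-150) + (216) + (-360) + (450) = 426.
Reducing mod 7: 426 ≡ 6 (mod 7).
Since F(a, b, c) ≡ 6 ≠ 0 (mod 7), P does NOT lie on the curve.


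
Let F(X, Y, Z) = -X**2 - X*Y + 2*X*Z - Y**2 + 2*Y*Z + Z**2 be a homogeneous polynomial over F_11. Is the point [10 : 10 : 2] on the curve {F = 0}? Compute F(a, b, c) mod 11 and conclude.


F(10,10,2) ≡ 4 (mod 11); P is NOT on the curve.

Evaluate F(10, 10, 2) term-by-term (mod 11).
  -X**2 ↦ -1·100·1·1 = -100
  -X*Y ↦ -1·10·10·1 = -100
  2*X*Z ↦ 2·10·1·2 = 40
  -Y**2 ↦ -1·1·100·1 = -100
  2*Y*Z ↦ 2·1·10·2 = 40
  Z**2 ↦ 1·1·1·4 = 4
Sum: F(10, 10, 2) = (-100) + (-100) + (40) + (-100) + (40) + (4) = -216.
Reducing mod 11: -216 ≡ 4 (mod 11).
Since F(a, b, c) ≡ 4 ≠ 0 (mod 11), P does NOT lie on the curve.


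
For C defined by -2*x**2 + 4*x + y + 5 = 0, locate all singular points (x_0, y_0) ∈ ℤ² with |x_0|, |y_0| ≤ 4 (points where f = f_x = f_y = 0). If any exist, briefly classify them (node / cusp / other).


No singular points in the scanned grid; C is smooth there.

Compute partial derivatives:
  f_x = 4 - 4*x.
  f_y = 1.
f_y = 1 is a nonzero constant, so f_y never vanishes: no point (x, y) can satisfy f = f_x = f_y = 0. In particular no (x, y) ∈ {−4, ..., 4}² is singular; the curve is smooth.


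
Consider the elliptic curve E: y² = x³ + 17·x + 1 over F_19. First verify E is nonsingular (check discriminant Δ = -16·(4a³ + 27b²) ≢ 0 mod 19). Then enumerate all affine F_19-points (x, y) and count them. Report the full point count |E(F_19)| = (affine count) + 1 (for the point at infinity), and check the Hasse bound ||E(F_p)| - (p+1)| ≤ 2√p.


Affine points = {(0, 1), (0, 18), (1, 0), (2, 9), (2, 10), (4, 0), (7, 8), (7, 11), (9, 3), (9, 16), (13, 5), (13, 14), (14, 0), (17, 4), (17, 15)}; affine count = 15; |E(F_19)| = 16.

Discriminant check: Δ ∝ 4a³ + 27b² = 4·17³ + 27·1² = 4·4913 + 27·1 ≡ 14 (mod 19). Nonzero ⇒ E is nonsingular.
For each x ∈ F_19, compute rhs = x³ + 17·x + 1 mod 19, then count y ∈ F_19 with y² ≡ rhs.
  x = 0: rhs = 1, matching y values: 1, 18 (2 points).
  x = 1: rhs = 0, matching y values: 0 (1 points).
  x = 2: rhs = 5, matching y values: 9, 10 (2 points).
  x = 3: rhs = 3, matching y values: none (0 points).
  x = 4: rhs = 0, matching y values: 0 (1 points).
  x = 5: rhs = 2, matching y values: none (0 points).
  x = 6: rhs = 15, matching y values: none (0 points).
  x = 7: rhs = 7, matching y values: 8, 11 (2 points).
  x = 8: rhs = 3, matching y values: none (0 points).
  x = 9: rhs = 9, matching y values: 3, 16 (2 points).
  x = 10: rhs = 12, matching y values: none (0 points).
  x = 11: rhs = 18, matching y values: none (0 points).
  x = 12: rhs = 14, matching y values: none (0 points).
  x = 13: rhs = 6, matching y values: 5, 14 (2 points).
  x = 14: rhs = 0, matching y values: 0 (1 points).
  x = 15: rhs = 2, matching y values: none (0 points).
  x = 16: rhs = 18, matching y values: none (0 points).
  x = 17: rhs = 16, matching y values: 4, 15 (2 points).
  x = 18: rhs = 2, matching y values: none (0 points).
Total affine count: 15.
Full point count |E(F_19)| = 15 + 1 = 16.
Hasse bound: |16 − (19+1)| = |-4| = 4 ≤ 2√19 ≈ 8.7178 ✓.


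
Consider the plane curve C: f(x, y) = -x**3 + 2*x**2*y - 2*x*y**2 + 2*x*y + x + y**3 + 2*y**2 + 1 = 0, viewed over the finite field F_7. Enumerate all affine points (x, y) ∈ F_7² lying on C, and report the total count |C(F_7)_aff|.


Affine F_7-points: {(5, 0)}; count = 1.

For each of the 49 pairs (x, y) ∈ F_7², evaluate f(x, y) mod 7. Record the zeros.
  x = 0: [0↦1, 1↦4, 2↦3, 3↦4, 4↦6, 5↦1, 6↦2]  zeros at y ∈ ∅
  x = 1: [0↦1, 1↦6, 2↦3, 3↦5, 4↦4, 5↦6, 6↦3]  zeros at y ∈ ∅
  x = 2: [0↦2, 1↦6, 2↦5, 3↦5, 4↦5, 5↦4, 6↦1]  zeros at y ∈ ∅
  x = 3: [0↦5, 1↦5, 2↦3, 3↦5, 4↦3, 5↦3, 6↦4]  zeros at y ∈ ∅
  x = 4: [0↦4, 1↦4, 2↦5, 3↦6, 4↦6, 5↦4, 6↦6]  zeros at y ∈ ∅
  x = 5: [0↦0, 1↦4, 2↦5, 3↦2, 4↦1, 5↦1, 6↦1]  zeros at y ∈ {0}
  x = 6: [0↦1, 1↦6, 2↦4, 3↦1, 4↦3, 5↦2, 6↦4]  zeros at y ∈ ∅
Collecting zeros: affine points = {(5, 0)}.
Total count |C(F_7)_aff| = 1.


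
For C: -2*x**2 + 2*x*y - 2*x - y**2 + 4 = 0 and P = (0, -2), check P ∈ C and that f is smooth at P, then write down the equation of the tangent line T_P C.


Tangent line at P: -6*x + 4*y + 8 = 0.

Step 1: f(0, -2) = 0, so P lies on C.
Step 2: partial derivatives
  f_x(x, y) = -4*x + 2*y - 2, f_y(x, y) = 2*x - 2*y.
  f_x(P) = -6, f_y(P) = 4 (gradient nonzero, so P is smooth).
Step 3: tangent line at P: -6·(x − 0) + 4·(y − -2) = 0.
Expanding: -6*x + 4*y + 8 = 0.


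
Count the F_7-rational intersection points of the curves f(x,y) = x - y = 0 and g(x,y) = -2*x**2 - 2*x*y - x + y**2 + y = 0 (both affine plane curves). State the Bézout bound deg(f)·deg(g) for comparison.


Common zeros: {(0, 0)}; count = 1; Bézout bound = 2.

deg(f) = 1, deg(g) = 2, so Bézout bound = 2.
Scan x ∈ F_7. For each x, list the y ∈ F_7 with f(x, y) ≡ 0 and those with g(x, y) ≡ 0 (mod 7); the common zeros in that column are the intersection.
  x = 0: f ≡ 0 at y ∈ {0}; g ≡ 0 at y ∈ {0, 6}; common: {0}.
  x = 1: f ≡ 0 at y ∈ {1}; g ≡ 0 at y ∈ ∅; common: ∅.
  x = 2: f ≡ 0 at y ∈ {2}; g ≡ 0 at y ∈ {5}; common: ∅.
  x = 3: f ≡ 0 at y ∈ {3}; g ≡ 0 at y ∈ {0, 5}; common: ∅.
  x = 4: f ≡ 0 at y ∈ {4}; g ≡ 0 at y ∈ {1, 6}; common: ∅.
  x = 5: f ≡ 0 at y ∈ {5}; g ≡ 0 at y ∈ {1}; common: ∅.
  x = 6: f ≡ 0 at y ∈ {6}; g ≡ 0 at y ∈ ∅; common: ∅.
Collecting: common zeros = {(0, 0)}, so the count is 1.
Comparison with the Bézout bound: 1 ≤ 2 = deg(f)·deg(g), as expected for curves with no common component (the affine F_7-count falls short of the bound because intersections may lie at infinity, over extension fields, or carry multiplicity).


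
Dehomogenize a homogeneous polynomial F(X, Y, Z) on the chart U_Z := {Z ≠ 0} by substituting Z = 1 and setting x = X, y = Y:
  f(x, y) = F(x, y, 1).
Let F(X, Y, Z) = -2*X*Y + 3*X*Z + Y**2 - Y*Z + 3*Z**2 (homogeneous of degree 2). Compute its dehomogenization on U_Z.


f(x, y) = -2*x*y + 3*x + y**2 - y + 3

On U_Z we set Z = 1. Each monomial c·X^i·Y^j·Z^k in F becomes c·x^i·y^j·1^k = c·x^i·y^j.
Substituting Z = 1: F(X, Y, 1) = -2*x*y + 3*x + y**2 - y + 3.
Note: deg(f) ≤ deg(F) = 2; strict inequality happens when F is divisible by Z (lost terms).


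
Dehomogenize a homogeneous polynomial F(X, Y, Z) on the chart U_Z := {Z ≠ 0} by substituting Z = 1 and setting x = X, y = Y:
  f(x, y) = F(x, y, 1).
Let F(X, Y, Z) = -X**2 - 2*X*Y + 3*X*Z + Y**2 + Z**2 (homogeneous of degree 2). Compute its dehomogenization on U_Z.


f(x, y) = -x**2 - 2*x*y + 3*x + y**2 + 1

On U_Z we set Z = 1. Each monomial c·X^i·Y^j·Z^k in F becomes c·x^i·y^j·1^k = c·x^i·y^j.
Substituting Z = 1: F(X, Y, 1) = -x**2 - 2*x*y + 3*x + y**2 + 1.
Note: deg(f) ≤ deg(F) = 2; strict inequality happens when F is divisible by Z (lost terms).


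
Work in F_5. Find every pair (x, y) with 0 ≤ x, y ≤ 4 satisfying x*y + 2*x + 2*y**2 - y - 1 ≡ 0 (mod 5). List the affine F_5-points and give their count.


Affine F_5-points: {(0, 1), (0, 2), (3, 0), (3, 4)}; count = 4.

For each of the 25 pairs (x, y) ∈ F_5², evaluate f(x, y) mod 5. Record the zeros.
  x = 0: [0↦4, 1↦0, 2↦0, 3↦4, 4↦2]  zeros at y ∈ {1, 2}
  x = 1: [0↦1, 1↦3, 2↦4, 3↦4, 4↦3]  zeros at y ∈ ∅
  x = 2: [0↦3, 1↦1, 2↦3, 3↦4, 4↦4]  zeros at y ∈ ∅
  x = 3: [0↦0, 1↦4, 2↦2, 3↦4, 4↦0]  zeros at y ∈ {0, 4}
  x = 4: [0↦2, 1↦2, 2↦1, 3↦4, 4↦1]  zeros at y ∈ ∅
Collecting zeros: affine points = {(0, 1), (0, 2), (3, 0), (3, 4)}.
Total count |C(F_5)_aff| = 4.


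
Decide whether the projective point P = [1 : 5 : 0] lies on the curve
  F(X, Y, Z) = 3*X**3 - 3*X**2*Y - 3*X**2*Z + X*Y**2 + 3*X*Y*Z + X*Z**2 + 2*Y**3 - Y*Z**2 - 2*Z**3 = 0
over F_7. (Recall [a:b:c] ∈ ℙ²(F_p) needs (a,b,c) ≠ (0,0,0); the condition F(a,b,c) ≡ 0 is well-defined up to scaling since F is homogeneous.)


F(1,5,0) ≡ 4 (mod 7); P is NOT on the curve.

Evaluate F(1, 5, 0) term-by-term (mod 7).
  3*X**3 ↦ 3·1·1·1 = 3
  -3*X**2*Y ↦ -3·1·5·1 = -15
  -3*X**2*Z ↦ -3·1·1·0 = 0
  X*Y**2 ↦ 1·1·25·1 = 25
  3*X*Y*Z ↦ 3·1·5·0 = 0
  X*Z**2 ↦ 1·1·1·0 = 0
  2*Y**3 ↦ 2·1·125·1 = 250
  -Y*Z**2 ↦ -1·1·5·0 = 0
  -2*Z**3 ↦ -2·1·1·0 = 0
Sum: F(1, 5, 0) = (3) + (-15) + (0) + (25) + (0) + (0) + (250) + (0) + (0) = 263.
Reducing mod 7: 263 ≡ 4 (mod 7).
Since F(a, b, c) ≡ 4 ≠ 0 (mod 7), P does NOT lie on the curve.


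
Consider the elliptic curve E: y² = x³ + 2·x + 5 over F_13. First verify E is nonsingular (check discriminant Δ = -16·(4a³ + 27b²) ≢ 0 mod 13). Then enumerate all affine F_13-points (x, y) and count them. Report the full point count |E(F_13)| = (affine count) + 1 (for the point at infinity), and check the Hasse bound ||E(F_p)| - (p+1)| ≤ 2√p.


Affine points = {(2, 2), (2, 11), (3, 5), (3, 8), (4, 5), (4, 8), (5, 6), (5, 7), (6, 5), (6, 8), (8, 0)}; affine count = 11; |E(F_13)| = 12.

Discriminant check: Δ ∝ 4a³ + 27b² = 4·2³ + 27·5² = 4·8 + 27·25 ≡ 5 (mod 13). Nonzero ⇒ E is nonsingular.
For each x ∈ F_13, compute rhs = x³ + 2·x + 5 mod 13, then count y ∈ F_13 with y² ≡ rhs.
  x = 0: rhs = 5, matching y values: none (0 points).
  x = 1: rhs = 8, matching y values: none (0 points).
  x = 2: rhs = 4, matching y values: 2, 11 (2 points).
  x = 3: rhs = 12, matching y values: 5, 8 (2 points).
  x = 4: rhs = 12, matching y values: 5, 8 (2 points).
  x = 5: rhs = 10, matching y values: 6, 7 (2 points).
  x = 6: rhs = 12, matching y values: 5, 8 (2 points).
  x = 7: rhs = 11, matching y values: none (0 points).
  x = 8: rhs = 0, matching y values: 0 (1 points).
  x = 9: rhs = 11, matching y values: none (0 points).
  x = 10: rhs = 11, matching y values: none (0 points).
  x = 11: rhs = 6, matching y values: none (0 points).
  x = 12: rhs = 2, matching y values: none (0 points).
Total affine count: 11.
Full point count |E(F_13)| = 11 + 1 = 12.
Hasse bound: |12 − (13+1)| = |-2| = 2 ≤ 2√13 ≈ 7.2111 ✓.


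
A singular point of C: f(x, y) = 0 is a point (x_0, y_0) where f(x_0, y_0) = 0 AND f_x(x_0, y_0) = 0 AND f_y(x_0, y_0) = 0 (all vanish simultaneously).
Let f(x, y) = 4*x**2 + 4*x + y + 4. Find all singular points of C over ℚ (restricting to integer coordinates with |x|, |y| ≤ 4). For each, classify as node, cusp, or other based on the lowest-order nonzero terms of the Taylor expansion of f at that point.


No singular points in the scanned grid; C is smooth there.

Compute partial derivatives:
  f_x = 8*x + 4.
  f_y = 1.
f_y = 1 is a nonzero constant, so f_y never vanishes: no point (x, y) can satisfy f = f_x = f_y = 0. In particular no (x, y) ∈ {−4, ..., 4}² is singular; the curve is smooth.


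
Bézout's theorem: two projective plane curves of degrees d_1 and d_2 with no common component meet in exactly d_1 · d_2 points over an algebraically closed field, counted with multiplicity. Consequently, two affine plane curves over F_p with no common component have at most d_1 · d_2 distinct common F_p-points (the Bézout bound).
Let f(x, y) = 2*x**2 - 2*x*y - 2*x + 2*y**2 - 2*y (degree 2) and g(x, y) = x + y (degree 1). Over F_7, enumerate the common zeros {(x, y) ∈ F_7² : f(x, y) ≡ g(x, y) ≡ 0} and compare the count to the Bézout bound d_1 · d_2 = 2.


Common zeros: {(0, 0)}; count = 1; Bézout bound = 2.

deg(f) = 2, deg(g) = 1, so Bézout bound = 2.
Scan x ∈ F_7. For each x, list the y ∈ F_7 with f(x, y) ≡ 0 and those with g(x, y) ≡ 0 (mod 7); the common zeros in that column are the intersection.
  x = 0: f ≡ 0 at y ∈ {0, 1}; g ≡ 0 at y ∈ {0}; common: {0}.
  x = 1: f ≡ 0 at y ∈ {0, 2}; g ≡ 0 at y ∈ {6}; common: ∅.
  x = 2: f ≡ 0 at y ∈ {1, 2}; g ≡ 0 at y ∈ {5}; common: ∅.
  x = 3: f ≡ 0 at y ∈ ∅; g ≡ 0 at y ∈ {4}; common: ∅.
  x = 4: f ≡ 0 at y ∈ ∅; g ≡ 0 at y ∈ {3}; common: ∅.
  x = 5: f ≡ 0 at y ∈ ∅; g ≡ 0 at y ∈ {2}; common: ∅.
  x = 6: f ≡ 0 at y ∈ ∅; g ≡ 0 at y ∈ {1}; common: ∅.
Collecting: common zeros = {(0, 0)}, so the count is 1.
Comparison with the Bézout bound: 1 ≤ 2 = deg(f)·deg(g), as expected for curves with no common component (the affine F_7-count falls short of the bound because intersections may lie at infinity, over extension fields, or carry multiplicity).
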